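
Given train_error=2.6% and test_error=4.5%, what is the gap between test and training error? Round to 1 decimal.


Generalization gap = test_error - train_error
= 4.5 - 2.6
= 1.9%
A small gap suggests good generalization.

1.9


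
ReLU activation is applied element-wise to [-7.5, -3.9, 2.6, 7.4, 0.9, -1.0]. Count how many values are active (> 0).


ReLU(x) = max(0, x) for each element:
ReLU(-7.5) = 0
ReLU(-3.9) = 0
ReLU(2.6) = 2.6
ReLU(7.4) = 7.4
ReLU(0.9) = 0.9
ReLU(-1.0) = 0
Active neurons (>0): 3

3


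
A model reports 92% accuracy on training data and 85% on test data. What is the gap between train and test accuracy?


Gap = train_accuracy - test_accuracy
= 92 - 85
= 7%
This moderate gap may indicate mild overfitting.

7


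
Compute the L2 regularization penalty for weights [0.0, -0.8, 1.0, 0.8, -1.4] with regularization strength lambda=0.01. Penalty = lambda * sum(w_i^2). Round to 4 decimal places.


Squaring each weight:
0.0^2 = 0.0
(-0.8)^2 = 0.64
1.0^2 = 1.0
0.8^2 = 0.64
(-1.4)^2 = 1.96
Sum of squares = 4.24
Penalty = 0.01 * 4.24 = 0.0424

0.0424


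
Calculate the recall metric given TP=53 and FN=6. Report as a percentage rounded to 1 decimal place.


Recall = TP / (TP + FN) * 100
= 53 / (53 + 6)
= 53 / 59
= 0.8983
= 89.8%

89.8


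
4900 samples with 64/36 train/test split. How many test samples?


Train samples = 4900 * 64% = 3136
Test samples = 4900 - 3136
= 1764

1764


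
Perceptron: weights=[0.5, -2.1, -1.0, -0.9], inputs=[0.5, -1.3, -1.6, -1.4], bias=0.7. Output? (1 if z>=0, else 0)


z = w . x + b
= 0.5*0.5 + -2.1*-1.3 + -1.0*-1.6 + -0.9*-1.4 + 0.7
= 0.25 + 2.73 + 1.6 + 1.26 + 0.7
= 5.84 + 0.7
= 6.54
Since z = 6.54 >= 0, output = 1

1


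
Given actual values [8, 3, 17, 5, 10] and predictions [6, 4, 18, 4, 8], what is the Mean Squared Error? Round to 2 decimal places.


Differences: [2, -1, -1, 1, 2]
Squared errors: [4, 1, 1, 1, 4]
Sum of squared errors = 11
MSE = 11 / 5 = 2.20

2.20


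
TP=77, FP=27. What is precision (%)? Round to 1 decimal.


Precision = TP / (TP + FP) * 100
= 77 / (77 + 27)
= 77 / 104
= 0.7404
= 74.0%

74.0


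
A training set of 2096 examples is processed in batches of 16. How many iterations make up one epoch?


Iterations per epoch = dataset_size / batch_size
= 2096 / 16
= 131

131


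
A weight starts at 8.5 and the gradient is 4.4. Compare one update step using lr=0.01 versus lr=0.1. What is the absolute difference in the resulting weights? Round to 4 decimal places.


With lr=0.01: w_new = 8.5 - 0.01 * 4.4 = 8.456
With lr=0.1: w_new = 8.5 - 0.1 * 4.4 = 8.06
Absolute difference = |8.456 - 8.06|
= 0.3960

0.3960


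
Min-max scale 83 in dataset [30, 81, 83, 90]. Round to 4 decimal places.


Min = 30, Max = 90
Range = 90 - 30 = 60
Scaled = (x - min) / (max - min)
= (83 - 30) / 60
= 53 / 60
= 0.8833

0.8833


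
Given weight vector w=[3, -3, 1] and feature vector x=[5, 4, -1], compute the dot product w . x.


Element-wise products:
3 * 5 = 15
-3 * 4 = -12
1 * -1 = -1
Sum = 15 + -12 + -1
= 2

2


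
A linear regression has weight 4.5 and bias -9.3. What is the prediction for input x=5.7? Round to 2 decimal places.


y = 4.5 * 5.7 + (-9.3)
= 25.65 + (-9.3)
= 16.35

16.35


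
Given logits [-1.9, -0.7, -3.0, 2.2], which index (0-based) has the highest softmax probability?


Softmax is a monotonic transformation, so it preserves the argmax.
We need to find the index of the maximum logit.
Index 0: -1.9
Index 1: -0.7
Index 2: -3.0
Index 3: 2.2
Maximum logit = 2.2 at index 3

3


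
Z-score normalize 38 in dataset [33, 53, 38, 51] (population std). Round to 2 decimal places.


Mean = (33 + 53 + 38 + 51) / 4 = 43.75
Variance = sum((x_i - mean)^2) / n = 71.6875
Std = sqrt(71.6875) = 8.4668
Z = (x - mean) / std
= (38 - 43.75) / 8.4668
= -5.75 / 8.4668
= -0.68

-0.68


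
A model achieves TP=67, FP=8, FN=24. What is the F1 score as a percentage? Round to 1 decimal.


Precision = TP / (TP + FP) = 67 / 75 = 0.8933
Recall = TP / (TP + FN) = 67 / 91 = 0.7363
F1 = 2 * P * R / (P + R)
= 2 * 0.8933 * 0.7363 / (0.8933 + 0.7363)
= 1.3155 / 1.6296
= 0.8072
As percentage: 80.7%

80.7


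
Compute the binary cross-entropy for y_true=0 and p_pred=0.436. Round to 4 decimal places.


For y=0: Loss = -log(1-p)
= -log(1 - 0.436)
= -log(0.564)
= -(-0.5727)
= 0.5727

0.5727


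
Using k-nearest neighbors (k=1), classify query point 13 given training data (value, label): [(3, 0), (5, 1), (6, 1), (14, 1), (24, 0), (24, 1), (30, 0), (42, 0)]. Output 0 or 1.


Distances from query 13:
Point 14 (class 1): distance = 1
K=1 nearest neighbors: classes = [1]
Votes for class 1: 1 / 1
Majority vote => class 1

1


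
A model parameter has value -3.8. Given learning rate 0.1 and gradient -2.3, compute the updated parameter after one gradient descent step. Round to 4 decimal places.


w_new = w_old - lr * gradient
= -3.8 - 0.1 * -2.3
= -3.8 - (-0.23)
= -3.5700

-3.5700


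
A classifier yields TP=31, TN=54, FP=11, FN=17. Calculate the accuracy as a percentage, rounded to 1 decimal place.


Accuracy = (TP + TN) / (TP + TN + FP + FN) * 100
= (31 + 54) / (31 + 54 + 11 + 17)
= 85 / 113
= 0.7522
= 75.2%

75.2


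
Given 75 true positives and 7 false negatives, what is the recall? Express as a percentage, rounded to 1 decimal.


Recall = TP / (TP + FN) * 100
= 75 / (75 + 7)
= 75 / 82
= 0.9146
= 91.5%

91.5


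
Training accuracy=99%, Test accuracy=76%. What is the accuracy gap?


Gap = train_accuracy - test_accuracy
= 99 - 76
= 23%
This large gap strongly indicates overfitting.

23


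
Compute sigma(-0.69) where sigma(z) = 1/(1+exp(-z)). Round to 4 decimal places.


sigmoid(z) = 1 / (1 + exp(-z))
exp(-(-0.69)) = exp(0.69) = 1.9937
1 + 1.9937 = 2.9937
1 / 2.9937 = 0.3340

0.3340


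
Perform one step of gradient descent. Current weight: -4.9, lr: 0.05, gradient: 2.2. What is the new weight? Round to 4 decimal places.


w_new = w_old - lr * gradient
= -4.9 - 0.05 * 2.2
= -4.9 - (0.11)
= -5.0100

-5.0100


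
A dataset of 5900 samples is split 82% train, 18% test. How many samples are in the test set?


Train samples = 5900 * 82% = 4838
Test samples = 5900 - 4838
= 1062

1062


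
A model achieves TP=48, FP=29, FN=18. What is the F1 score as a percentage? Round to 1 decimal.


Precision = TP / (TP + FP) = 48 / 77 = 0.6234
Recall = TP / (TP + FN) = 48 / 66 = 0.7273
F1 = 2 * P * R / (P + R)
= 2 * 0.6234 * 0.7273 / (0.6234 + 0.7273)
= 0.9067 / 1.3506
= 0.6713
As percentage: 67.1%

67.1


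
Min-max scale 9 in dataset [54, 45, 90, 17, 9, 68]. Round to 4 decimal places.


Min = 9, Max = 90
Range = 90 - 9 = 81
Scaled = (x - min) / (max - min)
= (9 - 9) / 81
= 0 / 81
= 0.0000

0.0000


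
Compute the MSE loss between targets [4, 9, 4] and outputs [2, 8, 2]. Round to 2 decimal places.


Differences: [2, 1, 2]
Squared errors: [4, 1, 4]
Sum of squared errors = 9
MSE = 9 / 3 = 3.00

3.00


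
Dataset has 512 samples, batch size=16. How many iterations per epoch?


Iterations per epoch = dataset_size / batch_size
= 512 / 16
= 32

32


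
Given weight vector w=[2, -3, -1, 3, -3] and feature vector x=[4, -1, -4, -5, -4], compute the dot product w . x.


Element-wise products:
2 * 4 = 8
-3 * -1 = 3
-1 * -4 = 4
3 * -5 = -15
-3 * -4 = 12
Sum = 8 + 3 + 4 + -15 + 12
= 12

12


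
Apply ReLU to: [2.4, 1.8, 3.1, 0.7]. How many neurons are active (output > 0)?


ReLU(x) = max(0, x) for each element:
ReLU(2.4) = 2.4
ReLU(1.8) = 1.8
ReLU(3.1) = 3.1
ReLU(0.7) = 0.7
Active neurons (>0): 4

4


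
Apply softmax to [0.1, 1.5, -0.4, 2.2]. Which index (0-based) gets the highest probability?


Softmax is a monotonic transformation, so it preserves the argmax.
We need to find the index of the maximum logit.
Index 0: 0.1
Index 1: 1.5
Index 2: -0.4
Index 3: 2.2
Maximum logit = 2.2 at index 3

3


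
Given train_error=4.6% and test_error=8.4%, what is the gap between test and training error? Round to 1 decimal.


Generalization gap = test_error - train_error
= 8.4 - 4.6
= 3.8%
A moderate gap.

3.8


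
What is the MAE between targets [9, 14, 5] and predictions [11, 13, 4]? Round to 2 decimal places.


Absolute errors: [2, 1, 1]
Sum of absolute errors = 4
MAE = 4 / 3 = 1.33

1.33


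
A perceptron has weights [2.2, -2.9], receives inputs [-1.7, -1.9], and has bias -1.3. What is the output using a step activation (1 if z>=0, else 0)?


z = w . x + b
= 2.2*-1.7 + -2.9*-1.9 + -1.3
= -3.74 + 5.51 + -1.3
= 1.77 + -1.3
= 0.47
Since z = 0.47 >= 0, output = 1

1


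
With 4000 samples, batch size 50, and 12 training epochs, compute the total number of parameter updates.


Iterations per epoch = 4000 / 50 = 80
Total updates = iterations_per_epoch * epochs
= 80 * 12
= 960

960


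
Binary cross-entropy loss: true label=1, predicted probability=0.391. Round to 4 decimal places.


For y=1: Loss = -log(p)
= -log(0.391)
= -(-0.939)
= 0.9390

0.9390


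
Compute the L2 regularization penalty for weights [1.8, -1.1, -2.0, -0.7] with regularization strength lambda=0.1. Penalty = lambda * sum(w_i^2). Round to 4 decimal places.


Squaring each weight:
1.8^2 = 3.24
(-1.1)^2 = 1.21
(-2.0)^2 = 4.0
(-0.7)^2 = 0.49
Sum of squares = 8.94
Penalty = 0.1 * 8.94 = 0.8940

0.8940


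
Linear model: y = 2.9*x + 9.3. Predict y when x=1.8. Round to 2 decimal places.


y = 2.9 * 1.8 + (9.3)
= 5.22 + (9.3)
= 14.52

14.52


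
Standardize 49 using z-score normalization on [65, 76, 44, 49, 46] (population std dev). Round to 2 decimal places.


Mean = (65 + 76 + 44 + 49 + 46) / 5 = 56.0
Variance = sum((x_i - mean)^2) / n = 154.8
Std = sqrt(154.8) = 12.4419
Z = (x - mean) / std
= (49 - 56.0) / 12.4419
= -7.0 / 12.4419
= -0.56

-0.56


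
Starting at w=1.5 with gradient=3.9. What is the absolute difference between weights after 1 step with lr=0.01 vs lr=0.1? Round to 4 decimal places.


With lr=0.01: w_new = 1.5 - 0.01 * 3.9 = 1.461
With lr=0.1: w_new = 1.5 - 0.1 * 3.9 = 1.11
Absolute difference = |1.461 - 1.11|
= 0.3510

0.3510


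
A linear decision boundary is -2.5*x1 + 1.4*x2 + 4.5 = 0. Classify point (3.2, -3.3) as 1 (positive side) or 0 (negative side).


Compute -2.5 * 3.2 + 1.4 * -3.3 + 4.5
= -8.0 + -4.62 + 4.5
= -8.12
Since -8.12 < 0, the point is on the negative side.

0


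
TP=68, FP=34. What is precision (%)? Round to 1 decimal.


Precision = TP / (TP + FP) * 100
= 68 / (68 + 34)
= 68 / 102
= 0.6667
= 66.7%

66.7


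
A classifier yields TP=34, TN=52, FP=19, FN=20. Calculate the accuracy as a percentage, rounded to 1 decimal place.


Accuracy = (TP + TN) / (TP + TN + FP + FN) * 100
= (34 + 52) / (34 + 52 + 19 + 20)
= 86 / 125
= 0.688
= 68.8%

68.8


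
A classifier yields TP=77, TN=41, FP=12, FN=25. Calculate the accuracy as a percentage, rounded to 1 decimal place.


Accuracy = (TP + TN) / (TP + TN + FP + FN) * 100
= (77 + 41) / (77 + 41 + 12 + 25)
= 118 / 155
= 0.7613
= 76.1%

76.1


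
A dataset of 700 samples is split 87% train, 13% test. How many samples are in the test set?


Train samples = 700 * 87% = 609
Test samples = 700 - 609
= 91

91


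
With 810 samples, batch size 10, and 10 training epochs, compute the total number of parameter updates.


Iterations per epoch = 810 / 10 = 81
Total updates = iterations_per_epoch * epochs
= 81 * 10
= 810

810


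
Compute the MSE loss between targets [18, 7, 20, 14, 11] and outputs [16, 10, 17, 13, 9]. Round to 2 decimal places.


Differences: [2, -3, 3, 1, 2]
Squared errors: [4, 9, 9, 1, 4]
Sum of squared errors = 27
MSE = 27 / 5 = 5.40

5.40


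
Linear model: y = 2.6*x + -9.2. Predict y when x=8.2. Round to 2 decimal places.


y = 2.6 * 8.2 + (-9.2)
= 21.32 + (-9.2)
= 12.12

12.12


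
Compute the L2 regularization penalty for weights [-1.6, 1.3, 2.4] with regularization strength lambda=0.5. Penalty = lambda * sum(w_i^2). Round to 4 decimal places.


Squaring each weight:
(-1.6)^2 = 2.56
1.3^2 = 1.69
2.4^2 = 5.76
Sum of squares = 10.01
Penalty = 0.5 * 10.01 = 5.0050

5.0050


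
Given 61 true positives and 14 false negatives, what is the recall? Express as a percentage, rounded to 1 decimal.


Recall = TP / (TP + FN) * 100
= 61 / (61 + 14)
= 61 / 75
= 0.8133
= 81.3%

81.3


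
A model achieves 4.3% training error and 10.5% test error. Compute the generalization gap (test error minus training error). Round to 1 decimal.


Generalization gap = test_error - train_error
= 10.5 - 4.3
= 6.2%
A moderate gap.

6.2


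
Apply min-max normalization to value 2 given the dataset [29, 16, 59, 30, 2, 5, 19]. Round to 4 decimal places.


Min = 2, Max = 59
Range = 59 - 2 = 57
Scaled = (x - min) / (max - min)
= (2 - 2) / 57
= 0 / 57
= 0.0000

0.0000


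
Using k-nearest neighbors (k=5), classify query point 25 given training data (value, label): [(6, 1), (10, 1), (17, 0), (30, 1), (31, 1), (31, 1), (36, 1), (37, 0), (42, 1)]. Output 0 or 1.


Distances from query 25:
Point 30 (class 1): distance = 5
Point 31 (class 1): distance = 6
Point 31 (class 1): distance = 6
Point 17 (class 0): distance = 8
Point 36 (class 1): distance = 11
K=5 nearest neighbors: classes = [1, 1, 1, 0, 1]
Votes for class 1: 4 / 5
Majority vote => class 1

1


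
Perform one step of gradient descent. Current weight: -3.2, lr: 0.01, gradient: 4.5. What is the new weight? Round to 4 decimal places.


w_new = w_old - lr * gradient
= -3.2 - 0.01 * 4.5
= -3.2 - (0.045)
= -3.2450

-3.2450


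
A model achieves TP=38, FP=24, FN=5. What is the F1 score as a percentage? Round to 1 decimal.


Precision = TP / (TP + FP) = 38 / 62 = 0.6129
Recall = TP / (TP + FN) = 38 / 43 = 0.8837
F1 = 2 * P * R / (P + R)
= 2 * 0.6129 * 0.8837 / (0.6129 + 0.8837)
= 1.0833 / 1.4966
= 0.7238
As percentage: 72.4%

72.4


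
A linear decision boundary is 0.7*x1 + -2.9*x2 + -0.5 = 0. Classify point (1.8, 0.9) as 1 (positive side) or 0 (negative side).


Compute 0.7 * 1.8 + -2.9 * 0.9 + -0.5
= 1.26 + -2.61 + -0.5
= -1.85
Since -1.85 < 0, the point is on the negative side.

0


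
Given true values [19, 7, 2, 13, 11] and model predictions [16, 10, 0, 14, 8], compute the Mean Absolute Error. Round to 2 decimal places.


Absolute errors: [3, 3, 2, 1, 3]
Sum of absolute errors = 12
MAE = 12 / 5 = 2.40

2.40


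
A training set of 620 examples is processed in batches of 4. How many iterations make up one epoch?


Iterations per epoch = dataset_size / batch_size
= 620 / 4
= 155

155


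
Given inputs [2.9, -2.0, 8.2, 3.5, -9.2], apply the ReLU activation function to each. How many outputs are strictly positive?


ReLU(x) = max(0, x) for each element:
ReLU(2.9) = 2.9
ReLU(-2.0) = 0
ReLU(8.2) = 8.2
ReLU(3.5) = 3.5
ReLU(-9.2) = 0
Active neurons (>0): 3

3


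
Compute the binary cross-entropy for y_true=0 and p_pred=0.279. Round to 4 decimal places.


For y=0: Loss = -log(1-p)
= -log(1 - 0.279)
= -log(0.721)
= -(-0.3271)
= 0.3271

0.3271


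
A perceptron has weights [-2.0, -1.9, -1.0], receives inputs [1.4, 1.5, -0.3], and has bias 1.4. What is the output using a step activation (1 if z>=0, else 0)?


z = w . x + b
= -2.0*1.4 + -1.9*1.5 + -1.0*-0.3 + 1.4
= -2.8 + -2.85 + 0.3 + 1.4
= -5.35 + 1.4
= -3.95
Since z = -3.95 < 0, output = 0

0


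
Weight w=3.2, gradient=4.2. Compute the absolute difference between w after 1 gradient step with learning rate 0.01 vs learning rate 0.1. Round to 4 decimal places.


With lr=0.01: w_new = 3.2 - 0.01 * 4.2 = 3.158
With lr=0.1: w_new = 3.2 - 0.1 * 4.2 = 2.78
Absolute difference = |3.158 - 2.78|
= 0.3780

0.3780


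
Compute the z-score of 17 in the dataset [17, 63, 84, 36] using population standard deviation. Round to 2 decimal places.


Mean = (17 + 63 + 84 + 36) / 4 = 50.0
Variance = sum((x_i - mean)^2) / n = 652.5
Std = sqrt(652.5) = 25.5441
Z = (x - mean) / std
= (17 - 50.0) / 25.5441
= -33.0 / 25.5441
= -1.29

-1.29


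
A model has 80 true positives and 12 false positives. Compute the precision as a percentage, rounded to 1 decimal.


Precision = TP / (TP + FP) * 100
= 80 / (80 + 12)
= 80 / 92
= 0.8696
= 87.0%

87.0


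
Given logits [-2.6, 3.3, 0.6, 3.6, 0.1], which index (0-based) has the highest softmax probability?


Softmax is a monotonic transformation, so it preserves the argmax.
We need to find the index of the maximum logit.
Index 0: -2.6
Index 1: 3.3
Index 2: 0.6
Index 3: 3.6
Index 4: 0.1
Maximum logit = 3.6 at index 3

3


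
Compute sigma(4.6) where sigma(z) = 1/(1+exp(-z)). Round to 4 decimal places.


sigmoid(z) = 1 / (1 + exp(-z))
exp(-(4.6)) = exp(-4.6) = 0.0101
1 + 0.0101 = 1.0101
1 / 1.0101 = 0.9900

0.9900


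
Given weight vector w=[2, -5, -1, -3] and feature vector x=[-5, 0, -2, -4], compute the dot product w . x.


Element-wise products:
2 * -5 = -10
-5 * 0 = 0
-1 * -2 = 2
-3 * -4 = 12
Sum = -10 + 0 + 2 + 12
= 4

4


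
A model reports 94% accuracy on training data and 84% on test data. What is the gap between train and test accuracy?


Gap = train_accuracy - test_accuracy
= 94 - 84
= 10%
This moderate gap may indicate mild overfitting.

10


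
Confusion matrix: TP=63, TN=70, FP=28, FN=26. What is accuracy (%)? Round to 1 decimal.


Accuracy = (TP + TN) / (TP + TN + FP + FN) * 100
= (63 + 70) / (63 + 70 + 28 + 26)
= 133 / 187
= 0.7112
= 71.1%

71.1


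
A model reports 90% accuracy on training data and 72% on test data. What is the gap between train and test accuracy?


Gap = train_accuracy - test_accuracy
= 90 - 72
= 18%
This gap suggests the model is overfitting.

18


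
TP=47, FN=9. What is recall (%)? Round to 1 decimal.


Recall = TP / (TP + FN) * 100
= 47 / (47 + 9)
= 47 / 56
= 0.8393
= 83.9%

83.9


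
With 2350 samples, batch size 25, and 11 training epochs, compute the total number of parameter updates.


Iterations per epoch = 2350 / 25 = 94
Total updates = iterations_per_epoch * epochs
= 94 * 11
= 1034

1034


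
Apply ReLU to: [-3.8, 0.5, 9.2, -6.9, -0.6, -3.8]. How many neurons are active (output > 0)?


ReLU(x) = max(0, x) for each element:
ReLU(-3.8) = 0
ReLU(0.5) = 0.5
ReLU(9.2) = 9.2
ReLU(-6.9) = 0
ReLU(-0.6) = 0
ReLU(-3.8) = 0
Active neurons (>0): 2

2


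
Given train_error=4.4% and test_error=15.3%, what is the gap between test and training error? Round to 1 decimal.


Generalization gap = test_error - train_error
= 15.3 - 4.4
= 10.9%
A large gap suggests overfitting.

10.9


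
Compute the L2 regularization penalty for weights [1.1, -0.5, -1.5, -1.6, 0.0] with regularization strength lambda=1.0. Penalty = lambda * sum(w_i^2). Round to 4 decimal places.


Squaring each weight:
1.1^2 = 1.21
(-0.5)^2 = 0.25
(-1.5)^2 = 2.25
(-1.6)^2 = 2.56
0.0^2 = 0.0
Sum of squares = 6.27
Penalty = 1.0 * 6.27 = 6.2700

6.2700


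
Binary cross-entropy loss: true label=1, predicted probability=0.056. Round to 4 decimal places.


For y=1: Loss = -log(p)
= -log(0.056)
= -(-2.8824)
= 2.8824

2.8824


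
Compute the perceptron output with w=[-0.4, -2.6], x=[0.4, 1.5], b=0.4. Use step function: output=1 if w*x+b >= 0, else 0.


z = w . x + b
= -0.4*0.4 + -2.6*1.5 + 0.4
= -0.16 + -3.9 + 0.4
= -4.06 + 0.4
= -3.66
Since z = -3.66 < 0, output = 0

0


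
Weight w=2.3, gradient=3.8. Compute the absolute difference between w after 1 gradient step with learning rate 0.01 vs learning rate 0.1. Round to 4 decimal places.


With lr=0.01: w_new = 2.3 - 0.01 * 3.8 = 2.262
With lr=0.1: w_new = 2.3 - 0.1 * 3.8 = 1.92
Absolute difference = |2.262 - 1.92|
= 0.3420

0.3420


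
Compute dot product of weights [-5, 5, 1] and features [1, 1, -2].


Element-wise products:
-5 * 1 = -5
5 * 1 = 5
1 * -2 = -2
Sum = -5 + 5 + -2
= -2

-2


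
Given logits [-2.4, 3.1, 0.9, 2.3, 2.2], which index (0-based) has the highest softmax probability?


Softmax is a monotonic transformation, so it preserves the argmax.
We need to find the index of the maximum logit.
Index 0: -2.4
Index 1: 3.1
Index 2: 0.9
Index 3: 2.3
Index 4: 2.2
Maximum logit = 3.1 at index 1

1


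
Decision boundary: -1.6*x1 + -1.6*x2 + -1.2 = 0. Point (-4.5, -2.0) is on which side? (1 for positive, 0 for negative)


Compute -1.6 * -4.5 + -1.6 * -2.0 + -1.2
= 7.2 + 3.2 + -1.2
= 9.2
Since 9.2 >= 0, the point is on the positive side.

1


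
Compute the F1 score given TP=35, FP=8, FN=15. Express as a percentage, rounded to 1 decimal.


Precision = TP / (TP + FP) = 35 / 43 = 0.814
Recall = TP / (TP + FN) = 35 / 50 = 0.7
F1 = 2 * P * R / (P + R)
= 2 * 0.814 * 0.7 / (0.814 + 0.7)
= 1.1395 / 1.514
= 0.7527
As percentage: 75.3%

75.3


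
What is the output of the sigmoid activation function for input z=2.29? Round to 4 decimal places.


sigmoid(z) = 1 / (1 + exp(-z))
exp(-(2.29)) = exp(-2.29) = 0.1013
1 + 0.1013 = 1.1013
1 / 1.1013 = 0.9080

0.9080


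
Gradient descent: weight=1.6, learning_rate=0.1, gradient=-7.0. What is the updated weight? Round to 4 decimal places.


w_new = w_old - lr * gradient
= 1.6 - 0.1 * -7.0
= 1.6 - (-0.7)
= 2.3000

2.3000


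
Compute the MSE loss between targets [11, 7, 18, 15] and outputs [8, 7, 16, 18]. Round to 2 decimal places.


Differences: [3, 0, 2, -3]
Squared errors: [9, 0, 4, 9]
Sum of squared errors = 22
MSE = 22 / 4 = 5.50

5.50


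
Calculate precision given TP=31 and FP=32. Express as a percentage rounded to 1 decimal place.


Precision = TP / (TP + FP) * 100
= 31 / (31 + 32)
= 31 / 63
= 0.4921
= 49.2%

49.2


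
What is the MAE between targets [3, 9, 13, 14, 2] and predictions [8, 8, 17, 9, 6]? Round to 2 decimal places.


Absolute errors: [5, 1, 4, 5, 4]
Sum of absolute errors = 19
MAE = 19 / 5 = 3.80

3.80


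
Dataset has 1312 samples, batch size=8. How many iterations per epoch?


Iterations per epoch = dataset_size / batch_size
= 1312 / 8
= 164

164


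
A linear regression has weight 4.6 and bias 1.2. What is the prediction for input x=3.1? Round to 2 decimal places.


y = 4.6 * 3.1 + (1.2)
= 14.26 + (1.2)
= 15.46

15.46


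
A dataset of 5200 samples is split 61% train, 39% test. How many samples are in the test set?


Train samples = 5200 * 61% = 3172
Test samples = 5200 - 3172
= 2028

2028


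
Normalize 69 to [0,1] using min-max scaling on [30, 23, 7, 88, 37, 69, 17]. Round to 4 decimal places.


Min = 7, Max = 88
Range = 88 - 7 = 81
Scaled = (x - min) / (max - min)
= (69 - 7) / 81
= 62 / 81
= 0.7654

0.7654


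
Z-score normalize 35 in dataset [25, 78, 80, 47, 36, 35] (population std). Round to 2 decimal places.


Mean = (25 + 78 + 80 + 47 + 36 + 35) / 6 = 50.1667
Variance = sum((x_i - mean)^2) / n = 456.4722
Std = sqrt(456.4722) = 21.3652
Z = (x - mean) / std
= (35 - 50.1667) / 21.3652
= -15.1667 / 21.3652
= -0.71

-0.71


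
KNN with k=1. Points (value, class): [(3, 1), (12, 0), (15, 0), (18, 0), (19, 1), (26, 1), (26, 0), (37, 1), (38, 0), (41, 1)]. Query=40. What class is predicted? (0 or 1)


Distances from query 40:
Point 41 (class 1): distance = 1
K=1 nearest neighbors: classes = [1]
Votes for class 1: 1 / 1
Majority vote => class 1

1


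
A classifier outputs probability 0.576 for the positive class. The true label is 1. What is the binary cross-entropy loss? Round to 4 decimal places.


For y=1: Loss = -log(p)
= -log(0.576)
= -(-0.5516)
= 0.5516

0.5516


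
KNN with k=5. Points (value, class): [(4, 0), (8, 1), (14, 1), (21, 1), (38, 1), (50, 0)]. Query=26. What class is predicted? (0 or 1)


Distances from query 26:
Point 21 (class 1): distance = 5
Point 14 (class 1): distance = 12
Point 38 (class 1): distance = 12
Point 8 (class 1): distance = 18
Point 4 (class 0): distance = 22
K=5 nearest neighbors: classes = [1, 1, 1, 1, 0]
Votes for class 1: 4 / 5
Majority vote => class 1

1


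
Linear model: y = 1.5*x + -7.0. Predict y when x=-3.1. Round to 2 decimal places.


y = 1.5 * -3.1 + (-7.0)
= -4.65 + (-7.0)
= -11.65

-11.65


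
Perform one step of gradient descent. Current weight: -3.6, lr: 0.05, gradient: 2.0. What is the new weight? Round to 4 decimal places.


w_new = w_old - lr * gradient
= -3.6 - 0.05 * 2.0
= -3.6 - (0.1)
= -3.7000

-3.7000


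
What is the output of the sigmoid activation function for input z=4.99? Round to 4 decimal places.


sigmoid(z) = 1 / (1 + exp(-z))
exp(-(4.99)) = exp(-4.99) = 0.0068
1 + 0.0068 = 1.0068
1 / 1.0068 = 0.9932

0.9932


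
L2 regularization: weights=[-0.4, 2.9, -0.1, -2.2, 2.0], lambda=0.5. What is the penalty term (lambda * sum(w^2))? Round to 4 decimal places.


Squaring each weight:
(-0.4)^2 = 0.16
2.9^2 = 8.41
(-0.1)^2 = 0.01
(-2.2)^2 = 4.84
2.0^2 = 4.0
Sum of squares = 17.42
Penalty = 0.5 * 17.42 = 8.7100

8.7100


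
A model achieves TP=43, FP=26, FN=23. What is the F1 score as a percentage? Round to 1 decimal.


Precision = TP / (TP + FP) = 43 / 69 = 0.6232
Recall = TP / (TP + FN) = 43 / 66 = 0.6515
F1 = 2 * P * R / (P + R)
= 2 * 0.6232 * 0.6515 / (0.6232 + 0.6515)
= 0.812 / 1.2747
= 0.637
As percentage: 63.7%

63.7


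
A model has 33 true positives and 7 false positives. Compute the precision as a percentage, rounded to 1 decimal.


Precision = TP / (TP + FP) * 100
= 33 / (33 + 7)
= 33 / 40
= 0.825
= 82.5%

82.5


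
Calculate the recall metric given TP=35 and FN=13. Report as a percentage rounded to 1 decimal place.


Recall = TP / (TP + FN) * 100
= 35 / (35 + 13)
= 35 / 48
= 0.7292
= 72.9%

72.9


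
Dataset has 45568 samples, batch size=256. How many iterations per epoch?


Iterations per epoch = dataset_size / batch_size
= 45568 / 256
= 178

178


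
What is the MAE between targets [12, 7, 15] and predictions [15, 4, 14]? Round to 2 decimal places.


Absolute errors: [3, 3, 1]
Sum of absolute errors = 7
MAE = 7 / 3 = 2.33

2.33


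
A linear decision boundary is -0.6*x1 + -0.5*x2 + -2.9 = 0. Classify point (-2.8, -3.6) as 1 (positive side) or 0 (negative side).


Compute -0.6 * -2.8 + -0.5 * -3.6 + -2.9
= 1.68 + 1.8 + -2.9
= 0.58
Since 0.58 >= 0, the point is on the positive side.

1


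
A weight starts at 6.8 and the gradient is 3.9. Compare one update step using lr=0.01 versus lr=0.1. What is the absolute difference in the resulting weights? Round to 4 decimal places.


With lr=0.01: w_new = 6.8 - 0.01 * 3.9 = 6.761
With lr=0.1: w_new = 6.8 - 0.1 * 3.9 = 6.41
Absolute difference = |6.761 - 6.41|
= 0.3510

0.3510


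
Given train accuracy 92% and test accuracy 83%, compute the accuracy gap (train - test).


Gap = train_accuracy - test_accuracy
= 92 - 83
= 9%
This moderate gap may indicate mild overfitting.

9


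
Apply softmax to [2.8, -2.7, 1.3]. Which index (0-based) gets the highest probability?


Softmax is a monotonic transformation, so it preserves the argmax.
We need to find the index of the maximum logit.
Index 0: 2.8
Index 1: -2.7
Index 2: 1.3
Maximum logit = 2.8 at index 0

0


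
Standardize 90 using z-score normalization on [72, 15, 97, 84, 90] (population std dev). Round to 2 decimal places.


Mean = (72 + 15 + 97 + 84 + 90) / 5 = 71.6
Variance = sum((x_i - mean)^2) / n = 868.24
Std = sqrt(868.24) = 29.4659
Z = (x - mean) / std
= (90 - 71.6) / 29.4659
= 18.4 / 29.4659
= 0.62

0.62


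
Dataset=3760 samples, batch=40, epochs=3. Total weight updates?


Iterations per epoch = 3760 / 40 = 94
Total updates = iterations_per_epoch * epochs
= 94 * 3
= 282

282


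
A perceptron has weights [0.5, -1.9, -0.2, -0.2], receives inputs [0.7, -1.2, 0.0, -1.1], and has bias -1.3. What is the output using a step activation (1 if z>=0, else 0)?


z = w . x + b
= 0.5*0.7 + -1.9*-1.2 + -0.2*0.0 + -0.2*-1.1 + -1.3
= 0.35 + 2.28 + -0.0 + 0.22 + -1.3
= 2.85 + -1.3
= 1.55
Since z = 1.55 >= 0, output = 1

1


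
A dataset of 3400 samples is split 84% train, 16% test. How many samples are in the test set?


Train samples = 3400 * 84% = 2856
Test samples = 3400 - 2856
= 544

544


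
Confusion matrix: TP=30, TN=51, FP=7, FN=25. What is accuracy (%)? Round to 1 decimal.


Accuracy = (TP + TN) / (TP + TN + FP + FN) * 100
= (30 + 51) / (30 + 51 + 7 + 25)
= 81 / 113
= 0.7168
= 71.7%

71.7


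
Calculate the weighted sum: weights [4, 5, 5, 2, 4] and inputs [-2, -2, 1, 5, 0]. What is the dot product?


Element-wise products:
4 * -2 = -8
5 * -2 = -10
5 * 1 = 5
2 * 5 = 10
4 * 0 = 0
Sum = -8 + -10 + 5 + 10 + 0
= -3

-3


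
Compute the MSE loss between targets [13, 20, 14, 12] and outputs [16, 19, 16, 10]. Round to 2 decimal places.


Differences: [-3, 1, -2, 2]
Squared errors: [9, 1, 4, 4]
Sum of squared errors = 18
MSE = 18 / 4 = 4.50

4.50


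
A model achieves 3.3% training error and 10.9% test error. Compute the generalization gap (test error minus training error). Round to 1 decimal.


Generalization gap = test_error - train_error
= 10.9 - 3.3
= 7.6%
A moderate gap.

7.6


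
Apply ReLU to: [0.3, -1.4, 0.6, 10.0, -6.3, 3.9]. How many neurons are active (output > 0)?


ReLU(x) = max(0, x) for each element:
ReLU(0.3) = 0.3
ReLU(-1.4) = 0
ReLU(0.6) = 0.6
ReLU(10.0) = 10.0
ReLU(-6.3) = 0
ReLU(3.9) = 3.9
Active neurons (>0): 4

4


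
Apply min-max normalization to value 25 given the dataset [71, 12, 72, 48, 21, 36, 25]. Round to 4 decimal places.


Min = 12, Max = 72
Range = 72 - 12 = 60
Scaled = (x - min) / (max - min)
= (25 - 12) / 60
= 13 / 60
= 0.2167

0.2167


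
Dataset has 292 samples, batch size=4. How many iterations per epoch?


Iterations per epoch = dataset_size / batch_size
= 292 / 4
= 73

73


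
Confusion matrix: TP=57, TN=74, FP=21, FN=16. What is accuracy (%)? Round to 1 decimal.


Accuracy = (TP + TN) / (TP + TN + FP + FN) * 100
= (57 + 74) / (57 + 74 + 21 + 16)
= 131 / 168
= 0.7798
= 78.0%

78.0


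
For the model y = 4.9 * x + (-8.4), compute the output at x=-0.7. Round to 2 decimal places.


y = 4.9 * -0.7 + (-8.4)
= -3.43 + (-8.4)
= -11.83

-11.83


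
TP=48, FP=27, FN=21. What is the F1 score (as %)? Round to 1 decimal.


Precision = TP / (TP + FP) = 48 / 75 = 0.64
Recall = TP / (TP + FN) = 48 / 69 = 0.6957
F1 = 2 * P * R / (P + R)
= 2 * 0.64 * 0.6957 / (0.64 + 0.6957)
= 0.8904 / 1.3357
= 0.6667
As percentage: 66.7%

66.7


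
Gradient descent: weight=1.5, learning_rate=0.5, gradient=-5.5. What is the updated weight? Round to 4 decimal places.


w_new = w_old - lr * gradient
= 1.5 - 0.5 * -5.5
= 1.5 - (-2.75)
= 4.2500

4.2500


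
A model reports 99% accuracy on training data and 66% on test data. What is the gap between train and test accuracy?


Gap = train_accuracy - test_accuracy
= 99 - 66
= 33%
This large gap strongly indicates overfitting.

33


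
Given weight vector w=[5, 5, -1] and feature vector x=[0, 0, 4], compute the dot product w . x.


Element-wise products:
5 * 0 = 0
5 * 0 = 0
-1 * 4 = -4
Sum = 0 + 0 + -4
= -4

-4


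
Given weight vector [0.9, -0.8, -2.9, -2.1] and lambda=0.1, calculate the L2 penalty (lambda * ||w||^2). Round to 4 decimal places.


Squaring each weight:
0.9^2 = 0.81
(-0.8)^2 = 0.64
(-2.9)^2 = 8.41
(-2.1)^2 = 4.41
Sum of squares = 14.27
Penalty = 0.1 * 14.27 = 1.4270

1.4270


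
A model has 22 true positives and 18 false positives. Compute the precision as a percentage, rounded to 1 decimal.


Precision = TP / (TP + FP) * 100
= 22 / (22 + 18)
= 22 / 40
= 0.55
= 55.0%

55.0


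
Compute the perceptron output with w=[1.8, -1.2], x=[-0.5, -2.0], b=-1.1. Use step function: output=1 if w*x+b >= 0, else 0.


z = w . x + b
= 1.8*-0.5 + -1.2*-2.0 + -1.1
= -0.9 + 2.4 + -1.1
= 1.5 + -1.1
= 0.4
Since z = 0.4 >= 0, output = 1

1


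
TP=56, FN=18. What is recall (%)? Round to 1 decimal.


Recall = TP / (TP + FN) * 100
= 56 / (56 + 18)
= 56 / 74
= 0.7568
= 75.7%

75.7


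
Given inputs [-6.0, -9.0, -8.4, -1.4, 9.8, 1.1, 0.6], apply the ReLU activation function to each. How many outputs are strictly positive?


ReLU(x) = max(0, x) for each element:
ReLU(-6.0) = 0
ReLU(-9.0) = 0
ReLU(-8.4) = 0
ReLU(-1.4) = 0
ReLU(9.8) = 9.8
ReLU(1.1) = 1.1
ReLU(0.6) = 0.6
Active neurons (>0): 3

3


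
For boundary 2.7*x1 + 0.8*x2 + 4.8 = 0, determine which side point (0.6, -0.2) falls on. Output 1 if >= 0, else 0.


Compute 2.7 * 0.6 + 0.8 * -0.2 + 4.8
= 1.62 + -0.16 + 4.8
= 6.26
Since 6.26 >= 0, the point is on the positive side.

1


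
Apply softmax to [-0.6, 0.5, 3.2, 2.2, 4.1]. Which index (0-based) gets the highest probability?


Softmax is a monotonic transformation, so it preserves the argmax.
We need to find the index of the maximum logit.
Index 0: -0.6
Index 1: 0.5
Index 2: 3.2
Index 3: 2.2
Index 4: 4.1
Maximum logit = 4.1 at index 4

4


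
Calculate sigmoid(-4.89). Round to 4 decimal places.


sigmoid(z) = 1 / (1 + exp(-z))
exp(-(-4.89)) = exp(4.89) = 132.9536
1 + 132.9536 = 133.9536
1 / 133.9536 = 0.0075

0.0075


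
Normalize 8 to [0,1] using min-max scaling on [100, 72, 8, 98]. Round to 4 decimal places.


Min = 8, Max = 100
Range = 100 - 8 = 92
Scaled = (x - min) / (max - min)
= (8 - 8) / 92
= 0 / 92
= 0.0000

0.0000


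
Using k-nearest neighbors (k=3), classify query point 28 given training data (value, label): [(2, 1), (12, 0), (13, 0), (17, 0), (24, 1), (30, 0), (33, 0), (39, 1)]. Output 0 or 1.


Distances from query 28:
Point 30 (class 0): distance = 2
Point 24 (class 1): distance = 4
Point 33 (class 0): distance = 5
K=3 nearest neighbors: classes = [0, 1, 0]
Votes for class 1: 1 / 3
Majority vote => class 0

0


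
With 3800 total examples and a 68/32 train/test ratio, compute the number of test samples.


Train samples = 3800 * 68% = 2584
Test samples = 3800 - 2584
= 1216

1216


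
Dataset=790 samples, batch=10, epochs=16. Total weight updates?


Iterations per epoch = 790 / 10 = 79
Total updates = iterations_per_epoch * epochs
= 79 * 16
= 1264

1264


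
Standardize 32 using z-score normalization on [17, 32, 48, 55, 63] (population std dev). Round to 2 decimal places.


Mean = (17 + 32 + 48 + 55 + 63) / 5 = 43.0
Variance = sum((x_i - mean)^2) / n = 273.2
Std = sqrt(273.2) = 16.5288
Z = (x - mean) / std
= (32 - 43.0) / 16.5288
= -11.0 / 16.5288
= -0.67

-0.67


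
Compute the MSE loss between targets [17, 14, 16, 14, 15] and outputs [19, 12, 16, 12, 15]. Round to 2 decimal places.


Differences: [-2, 2, 0, 2, 0]
Squared errors: [4, 4, 0, 4, 0]
Sum of squared errors = 12
MSE = 12 / 5 = 2.40

2.40


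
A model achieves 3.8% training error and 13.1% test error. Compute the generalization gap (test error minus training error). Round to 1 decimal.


Generalization gap = test_error - train_error
= 13.1 - 3.8
= 9.3%
A moderate gap.

9.3


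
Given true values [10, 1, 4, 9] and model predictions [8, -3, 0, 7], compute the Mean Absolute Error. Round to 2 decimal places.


Absolute errors: [2, 4, 4, 2]
Sum of absolute errors = 12
MAE = 12 / 4 = 3.00

3.00


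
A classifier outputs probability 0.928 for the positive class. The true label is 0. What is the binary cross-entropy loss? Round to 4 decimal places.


For y=0: Loss = -log(1-p)
= -log(1 - 0.928)
= -log(0.072)
= -(-2.6311)
= 2.6311

2.6311


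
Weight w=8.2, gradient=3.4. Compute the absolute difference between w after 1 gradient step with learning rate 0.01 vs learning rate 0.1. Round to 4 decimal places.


With lr=0.01: w_new = 8.2 - 0.01 * 3.4 = 8.166
With lr=0.1: w_new = 8.2 - 0.1 * 3.4 = 7.86
Absolute difference = |8.166 - 7.86|
= 0.3060

0.3060


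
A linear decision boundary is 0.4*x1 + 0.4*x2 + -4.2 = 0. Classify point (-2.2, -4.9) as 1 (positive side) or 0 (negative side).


Compute 0.4 * -2.2 + 0.4 * -4.9 + -4.2
= -0.88 + -1.96 + -4.2
= -7.04
Since -7.04 < 0, the point is on the negative side.

0


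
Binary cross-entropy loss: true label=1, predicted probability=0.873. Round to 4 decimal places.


For y=1: Loss = -log(p)
= -log(0.873)
= -(-0.1358)
= 0.1358

0.1358


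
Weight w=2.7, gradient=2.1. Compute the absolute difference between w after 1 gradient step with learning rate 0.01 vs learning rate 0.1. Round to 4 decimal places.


With lr=0.01: w_new = 2.7 - 0.01 * 2.1 = 2.679
With lr=0.1: w_new = 2.7 - 0.1 * 2.1 = 2.49
Absolute difference = |2.679 - 2.49|
= 0.1890

0.1890


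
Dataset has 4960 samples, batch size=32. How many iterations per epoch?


Iterations per epoch = dataset_size / batch_size
= 4960 / 32
= 155

155


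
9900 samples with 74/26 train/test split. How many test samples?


Train samples = 9900 * 74% = 7326
Test samples = 9900 - 7326
= 2574

2574


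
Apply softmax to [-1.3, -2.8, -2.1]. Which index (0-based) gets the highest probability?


Softmax is a monotonic transformation, so it preserves the argmax.
We need to find the index of the maximum logit.
Index 0: -1.3
Index 1: -2.8
Index 2: -2.1
Maximum logit = -1.3 at index 0

0


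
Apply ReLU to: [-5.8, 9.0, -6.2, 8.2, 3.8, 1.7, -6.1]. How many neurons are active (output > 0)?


ReLU(x) = max(0, x) for each element:
ReLU(-5.8) = 0
ReLU(9.0) = 9.0
ReLU(-6.2) = 0
ReLU(8.2) = 8.2
ReLU(3.8) = 3.8
ReLU(1.7) = 1.7
ReLU(-6.1) = 0
Active neurons (>0): 4

4


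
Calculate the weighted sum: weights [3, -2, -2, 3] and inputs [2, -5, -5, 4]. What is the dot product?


Element-wise products:
3 * 2 = 6
-2 * -5 = 10
-2 * -5 = 10
3 * 4 = 12
Sum = 6 + 10 + 10 + 12
= 38

38


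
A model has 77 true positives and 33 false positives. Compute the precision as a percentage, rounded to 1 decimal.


Precision = TP / (TP + FP) * 100
= 77 / (77 + 33)
= 77 / 110
= 0.7
= 70.0%

70.0


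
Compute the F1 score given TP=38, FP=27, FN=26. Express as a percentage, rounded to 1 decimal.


Precision = TP / (TP + FP) = 38 / 65 = 0.5846
Recall = TP / (TP + FN) = 38 / 64 = 0.5938
F1 = 2 * P * R / (P + R)
= 2 * 0.5846 * 0.5938 / (0.5846 + 0.5938)
= 0.6942 / 1.1784
= 0.5891
As percentage: 58.9%

58.9


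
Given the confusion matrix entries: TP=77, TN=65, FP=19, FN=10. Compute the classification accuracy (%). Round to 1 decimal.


Accuracy = (TP + TN) / (TP + TN + FP + FN) * 100
= (77 + 65) / (77 + 65 + 19 + 10)
= 142 / 171
= 0.8304
= 83.0%

83.0


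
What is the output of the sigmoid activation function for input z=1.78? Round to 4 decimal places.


sigmoid(z) = 1 / (1 + exp(-z))
exp(-(1.78)) = exp(-1.78) = 0.1686
1 + 0.1686 = 1.1686
1 / 1.1686 = 0.8557

0.8557


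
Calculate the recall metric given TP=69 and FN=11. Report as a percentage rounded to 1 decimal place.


Recall = TP / (TP + FN) * 100
= 69 / (69 + 11)
= 69 / 80
= 0.8625
= 86.3%

86.3


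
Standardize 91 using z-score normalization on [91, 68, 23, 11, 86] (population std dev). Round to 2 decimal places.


Mean = (91 + 68 + 23 + 11 + 86) / 5 = 55.8
Variance = sum((x_i - mean)^2) / n = 1076.56
Std = sqrt(1076.56) = 32.811
Z = (x - mean) / std
= (91 - 55.8) / 32.811
= 35.2 / 32.811
= 1.07

1.07


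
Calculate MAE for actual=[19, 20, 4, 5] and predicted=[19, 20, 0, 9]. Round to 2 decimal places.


Absolute errors: [0, 0, 4, 4]
Sum of absolute errors = 8
MAE = 8 / 4 = 2.00

2.00


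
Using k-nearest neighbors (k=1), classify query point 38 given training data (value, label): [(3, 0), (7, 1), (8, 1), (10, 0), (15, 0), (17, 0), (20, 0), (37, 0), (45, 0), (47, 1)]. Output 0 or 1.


Distances from query 38:
Point 37 (class 0): distance = 1
K=1 nearest neighbors: classes = [0]
Votes for class 1: 0 / 1
Majority vote => class 0

0


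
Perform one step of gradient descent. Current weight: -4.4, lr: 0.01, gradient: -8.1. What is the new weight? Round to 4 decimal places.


w_new = w_old - lr * gradient
= -4.4 - 0.01 * -8.1
= -4.4 - (-0.081)
= -4.3190

-4.3190


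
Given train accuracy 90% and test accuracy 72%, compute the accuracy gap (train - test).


Gap = train_accuracy - test_accuracy
= 90 - 72
= 18%
This gap suggests the model is overfitting.

18


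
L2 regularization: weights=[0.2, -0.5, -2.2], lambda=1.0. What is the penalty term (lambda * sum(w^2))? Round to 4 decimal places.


Squaring each weight:
0.2^2 = 0.04
(-0.5)^2 = 0.25
(-2.2)^2 = 4.84
Sum of squares = 5.13
Penalty = 1.0 * 5.13 = 5.1300

5.1300
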